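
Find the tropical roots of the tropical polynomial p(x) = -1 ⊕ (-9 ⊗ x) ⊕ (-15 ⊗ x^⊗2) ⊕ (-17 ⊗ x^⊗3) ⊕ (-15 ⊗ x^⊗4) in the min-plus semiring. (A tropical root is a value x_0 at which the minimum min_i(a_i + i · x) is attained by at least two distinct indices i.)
Roots: {-2, 2, 6, 8}

Each tropical root is a break point of the lower envelope of the lines y = a_i + i · x (there are 5 lines, with slopes 0, 1, ..., 4). Only the lines that attain the minimum somewhere contribute to roots; other lines are dominated. Here the surviving (envelope) indices are i = 4, i = 3, i = 2, i = 1, i = 0.
Intersections between consecutive envelope lines give the roots: for adjacent envelope indices i < j the intersection is x = (a_i − a_j) / (j − i). Reading off the sorted break points: {-2, 2, 6, 8}.
Verification: at each break x_0, at least two indices attain the minimum of min_i(a_i + i · x_0).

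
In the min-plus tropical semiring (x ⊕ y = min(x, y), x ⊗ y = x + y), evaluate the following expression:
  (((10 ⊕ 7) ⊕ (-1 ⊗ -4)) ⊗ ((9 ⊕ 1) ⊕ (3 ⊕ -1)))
(((10 ⊕ 7) ⊕ (-1 ⊗ -4)) ⊗ ((9 ⊕ 1) ⊕ (3 ⊕ -1))) = -6

Expand innermost to outermost. Recall ⊕ takes the minimum of its arguments and ⊗ takes their sum. Working out the expression (((10 ⊕ 7) ⊕ (-1 ⊗ -4)) ⊗ ((9 ⊕ 1) ⊕ (3 ⊕ -1))) gives -6.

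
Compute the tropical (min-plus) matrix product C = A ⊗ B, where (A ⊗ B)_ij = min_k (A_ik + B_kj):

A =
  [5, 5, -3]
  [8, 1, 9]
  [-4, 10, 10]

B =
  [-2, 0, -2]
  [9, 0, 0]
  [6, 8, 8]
A ⊗ B =
  [3, 5, 3]
  [6, 1, 1]
  [-6, -4, -6]

Apply the min-plus product entry-by-entry:
  C[0][0] = min over k of (A[0][0] + B[0][0] = 5 + -2 = 3, A[0][1] + B[1][0] = 5 + 9 = 14, A[0][2] + B[2][0] = -3 + 6 = 3) = 3 (attained at k = 0)
  C[0][1] = min over k of (A[0][0] + B[0][1] = 5 + 0 = 5, A[0][1] + B[1][1] = 5 + 0 = 5, A[0][2] + B[2][1] = -3 + 8 = 5) = 5 (attained at k = 0)
  C[0][2] = min over k of (A[0][0] + B[0][2] = 5 + -2 = 3, A[0][1] + B[1][2] = 5 + 0 = 5, A[0][2] + B[2][2] = -3 + 8 = 5) = 3 (attained at k = 0)
  C[1][0] = min over k of (A[1][0] + B[0][0] = 8 + -2 = 6, A[1][1] + B[1][0] = 1 + 9 = 10, A[1][2] + B[2][0] = 9 + 6 = 15) = 6 (attained at k = 0)
  C[1][1] = min over k of (A[1][0] + B[0][1] = 8 + 0 = 8, A[1][1] + B[1][1] = 1 + 0 = 1, A[1][2] + B[2][1] = 9 + 8 = 17) = 1 (attained at k = 1)
  C[1][2] = min over k of (A[1][0] + B[0][2] = 8 + -2 = 6, A[1][1] + B[1][2] = 1 + 0 = 1, A[1][2] + B[2][2] = 9 + 8 = 17) = 1 (attained at k = 1)
  C[2][0] = min over k of (A[2][0] + B[0][0] = -4 + -2 = -6, A[2][1] + B[1][0] = 10 + 9 = 19, A[2][2] + B[2][0] = 10 + 6 = 16) = -6 (attained at k = 0)
  C[2][1] = min over k of (A[2][0] + B[0][1] = -4 + 0 = -4, A[2][1] + B[1][1] = 10 + 0 = 10, A[2][2] + B[2][1] = 10 + 8 = 18) = -4 (attained at k = 0)
  C[2][2] = min over k of (A[2][0] + B[0][2] = -4 + -2 = -6, A[2][1] + B[1][2] = 10 + 0 = 10, A[2][2] + B[2][2] = 10 + 8 = 18) = -6 (attained at k = 0)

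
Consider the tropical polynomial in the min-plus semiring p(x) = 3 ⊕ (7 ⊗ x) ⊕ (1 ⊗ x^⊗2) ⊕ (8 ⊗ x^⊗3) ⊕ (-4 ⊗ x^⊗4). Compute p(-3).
p(-3) = -16

A tropical monomial a ⊗ x^⊗i evaluates to a + i · x. Evaluating each term at x = -3:
  Term 0 contributes 3 + 0 · -3 = 3
  Term 1 contributes 7 + 1 · -3 = 4
  Term 2 contributes 1 + 2 · -3 = -5
  Term 3 contributes 8 + 3 · -3 = -1
  Term 4 contributes -4 + 4 · -3 = -16
p(-3) = ⊕ of these = min[3, 4, -5, -1, -16] = -16.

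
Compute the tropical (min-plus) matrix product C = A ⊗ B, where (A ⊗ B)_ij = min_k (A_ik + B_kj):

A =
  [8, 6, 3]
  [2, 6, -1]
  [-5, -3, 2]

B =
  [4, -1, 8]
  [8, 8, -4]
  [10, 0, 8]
A ⊗ B =
  [12, 3, 2]
  [6, -1, 2]
  [-1, -6, -7]

Apply the min-plus product entry-by-entry:
  C[0][0] = min over k of (A[0][0] + B[0][0] = 8 + 4 = 12, A[0][1] + B[1][0] = 6 + 8 = 14, A[0][2] + B[2][0] = 3 + 10 = 13) = 12 (attained at k = 0)
  C[0][1] = min over k of (A[0][0] + B[0][1] = 8 + -1 = 7, A[0][1] + B[1][1] = 6 + 8 = 14, A[0][2] + B[2][1] = 3 + 0 = 3) = 3 (attained at k = 2)
  C[0][2] = min over k of (A[0][0] + B[0][2] = 8 + 8 = 16, A[0][1] + B[1][2] = 6 + -4 = 2, A[0][2] + B[2][2] = 3 + 8 = 11) = 2 (attained at k = 1)
  C[1][0] = min over k of (A[1][0] + B[0][0] = 2 + 4 = 6, A[1][1] + B[1][0] = 6 + 8 = 14, A[1][2] + B[2][0] = -1 + 10 = 9) = 6 (attained at k = 0)
  C[1][1] = min over k of (A[1][0] + B[0][1] = 2 + -1 = 1, A[1][1] + B[1][1] = 6 + 8 = 14, A[1][2] + B[2][1] = -1 + 0 = -1) = -1 (attained at k = 2)
  C[1][2] = min over k of (A[1][0] + B[0][2] = 2 + 8 = 10, A[1][1] + B[1][2] = 6 + -4 = 2, A[1][2] + B[2][2] = -1 + 8 = 7) = 2 (attained at k = 1)
  C[2][0] = min over k of (A[2][0] + B[0][0] = -5 + 4 = -1, A[2][1] + B[1][0] = -3 + 8 = 5, A[2][2] + B[2][0] = 2 + 10 = 12) = -1 (attained at k = 0)
  C[2][1] = min over k of (A[2][0] + B[0][1] = -5 + -1 = -6, A[2][1] + B[1][1] = -3 + 8 = 5, A[2][2] + B[2][1] = 2 + 0 = 2) = -6 (attained at k = 0)
  C[2][2] = min over k of (A[2][0] + B[0][2] = -5 + 8 = 3, A[2][1] + B[1][2] = -3 + -4 = -7, A[2][2] + B[2][2] = 2 + 8 = 10) = -7 (attained at k = 1)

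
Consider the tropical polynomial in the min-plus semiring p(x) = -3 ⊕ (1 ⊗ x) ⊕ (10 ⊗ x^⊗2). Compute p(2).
p(2) = -3

A tropical monomial a ⊗ x^⊗i evaluates to a + i · x. Evaluating each term at x = 2:
  Term 0 contributes -3 + 0 · 2 = -3
  Term 1 contributes 1 + 1 · 2 = 3
  Term 2 contributes 10 + 2 · 2 = 14
p(2) = ⊕ of these = min[-3, 3, 14] = -3.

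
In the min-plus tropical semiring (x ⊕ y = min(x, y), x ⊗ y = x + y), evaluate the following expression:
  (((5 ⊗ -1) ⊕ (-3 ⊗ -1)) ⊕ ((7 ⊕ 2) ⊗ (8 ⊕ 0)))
(((5 ⊗ -1) ⊕ (-3 ⊗ -1)) ⊕ ((7 ⊕ 2) ⊗ (8 ⊕ 0))) = -4

Expand innermost to outermost. Recall ⊕ takes the minimum of its arguments and ⊗ takes their sum. Working out the expression (((5 ⊗ -1) ⊕ (-3 ⊗ -1)) ⊕ ((7 ⊕ 2) ⊗ (8 ⊕ 0))) gives -4.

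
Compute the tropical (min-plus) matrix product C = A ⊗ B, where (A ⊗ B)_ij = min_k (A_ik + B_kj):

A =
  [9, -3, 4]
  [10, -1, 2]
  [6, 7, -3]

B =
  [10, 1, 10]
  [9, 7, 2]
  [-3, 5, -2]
A ⊗ B =
  [1, 4, -1]
  [-1, 6, 0]
  [-6, 2, -5]

Apply the min-plus product entry-by-entry:
  C[0][0] = min over k of (A[0][0] + B[0][0] = 9 + 10 = 19, A[0][1] + B[1][0] = -3 + 9 = 6, A[0][2] + B[2][0] = 4 + -3 = 1) = 1 (attained at k = 2)
  C[0][1] = min over k of (A[0][0] + B[0][1] = 9 + 1 = 10, A[0][1] + B[1][1] = -3 + 7 = 4, A[0][2] + B[2][1] = 4 + 5 = 9) = 4 (attained at k = 1)
  C[0][2] = min over k of (A[0][0] + B[0][2] = 9 + 10 = 19, A[0][1] + B[1][2] = -3 + 2 = -1, A[0][2] + B[2][2] = 4 + -2 = 2) = -1 (attained at k = 1)
  C[1][0] = min over k of (A[1][0] + B[0][0] = 10 + 10 = 20, A[1][1] + B[1][0] = -1 + 9 = 8, A[1][2] + B[2][0] = 2 + -3 = -1) = -1 (attained at k = 2)
  C[1][1] = min over k of (A[1][0] + B[0][1] = 10 + 1 = 11, A[1][1] + B[1][1] = -1 + 7 = 6, A[1][2] + B[2][1] = 2 + 5 = 7) = 6 (attained at k = 1)
  C[1][2] = min over k of (A[1][0] + B[0][2] = 10 + 10 = 20, A[1][1] + B[1][2] = -1 + 2 = 1, A[1][2] + B[2][2] = 2 + -2 = 0) = 0 (attained at k = 2)
  C[2][0] = min over k of (A[2][0] + B[0][0] = 6 + 10 = 16, A[2][1] + B[1][0] = 7 + 9 = 16, A[2][2] + B[2][0] = -3 + -3 = -6) = -6 (attained at k = 2)
  C[2][1] = min over k of (A[2][0] + B[0][1] = 6 + 1 = 7, A[2][1] + B[1][1] = 7 + 7 = 14, A[2][2] + B[2][1] = -3 + 5 = 2) = 2 (attained at k = 2)
  C[2][2] = min over k of (A[2][0] + B[0][2] = 6 + 10 = 16, A[2][1] + B[1][2] = 7 + 2 = 9, A[2][2] + B[2][2] = -3 + -2 = -5) = -5 (attained at k = 2)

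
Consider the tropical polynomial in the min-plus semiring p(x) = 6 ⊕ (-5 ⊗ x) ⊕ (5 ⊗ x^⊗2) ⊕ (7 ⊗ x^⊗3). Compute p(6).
p(6) = 1

A tropical monomial a ⊗ x^⊗i evaluates to a + i · x. Evaluating each term at x = 6:
  Term 0 contributes 6 + 0 · 6 = 6
  Term 1 contributes -5 + 1 · 6 = 1
  Term 2 contributes 5 + 2 · 6 = 17
  Term 3 contributes 7 + 3 · 6 = 25
p(6) = ⊕ of these = min[6, 1, 17, 25] = 1.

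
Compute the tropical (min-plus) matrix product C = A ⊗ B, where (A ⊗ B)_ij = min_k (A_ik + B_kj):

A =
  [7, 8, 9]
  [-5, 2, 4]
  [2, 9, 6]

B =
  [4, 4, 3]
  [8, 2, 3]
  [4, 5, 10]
A ⊗ B =
  [11, 10, 10]
  [-1, -1, -2]
  [6, 6, 5]

Apply the min-plus product entry-by-entry:
  C[0][0] = min over k of (A[0][0] + B[0][0] = 7 + 4 = 11, A[0][1] + B[1][0] = 8 + 8 = 16, A[0][2] + B[2][0] = 9 + 4 = 13) = 11 (attained at k = 0)
  C[0][1] = min over k of (A[0][0] + B[0][1] = 7 + 4 = 11, A[0][1] + B[1][1] = 8 + 2 = 10, A[0][2] + B[2][1] = 9 + 5 = 14) = 10 (attained at k = 1)
  C[0][2] = min over k of (A[0][0] + B[0][2] = 7 + 3 = 10, A[0][1] + B[1][2] = 8 + 3 = 11, A[0][2] + B[2][2] = 9 + 10 = 19) = 10 (attained at k = 0)
  C[1][0] = min over k of (A[1][0] + B[0][0] = -5 + 4 = -1, A[1][1] + B[1][0] = 2 + 8 = 10, A[1][2] + B[2][0] = 4 + 4 = 8) = -1 (attained at k = 0)
  C[1][1] = min over k of (A[1][0] + B[0][1] = -5 + 4 = -1, A[1][1] + B[1][1] = 2 + 2 = 4, A[1][2] + B[2][1] = 4 + 5 = 9) = -1 (attained at k = 0)
  C[1][2] = min over k of (A[1][0] + B[0][2] = -5 + 3 = -2, A[1][1] + B[1][2] = 2 + 3 = 5, A[1][2] + B[2][2] = 4 + 10 = 14) = -2 (attained at k = 0)
  C[2][0] = min over k of (A[2][0] + B[0][0] = 2 + 4 = 6, A[2][1] + B[1][0] = 9 + 8 = 17, A[2][2] + B[2][0] = 6 + 4 = 10) = 6 (attained at k = 0)
  C[2][1] = min over k of (A[2][0] + B[0][1] = 2 + 4 = 6, A[2][1] + B[1][1] = 9 + 2 = 11, A[2][2] + B[2][1] = 6 + 5 = 11) = 6 (attained at k = 0)
  C[2][2] = min over k of (A[2][0] + B[0][2] = 2 + 3 = 5, A[2][1] + B[1][2] = 9 + 3 = 12, A[2][2] + B[2][2] = 6 + 10 = 16) = 5 (attained at k = 0)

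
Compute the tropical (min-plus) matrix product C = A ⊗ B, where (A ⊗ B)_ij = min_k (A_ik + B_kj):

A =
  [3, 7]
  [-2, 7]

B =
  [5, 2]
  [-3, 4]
A ⊗ B =
  [4, 5]
  [3, 0]

Apply the min-plus product entry-by-entry:
  C[0][0] = min over k of (A[0][0] + B[0][0] = 3 + 5 = 8, A[0][1] + B[1][0] = 7 + -3 = 4) = 4 (attained at k = 1)
  C[0][1] = min over k of (A[0][0] + B[0][1] = 3 + 2 = 5, A[0][1] + B[1][1] = 7 + 4 = 11) = 5 (attained at k = 0)
  C[1][0] = min over k of (A[1][0] + B[0][0] = -2 + 5 = 3, A[1][1] + B[1][0] = 7 + -3 = 4) = 3 (attained at k = 0)
  C[1][1] = min over k of (A[1][0] + B[0][1] = -2 + 2 = 0, A[1][1] + B[1][1] = 7 + 4 = 11) = 0 (attained at k = 0)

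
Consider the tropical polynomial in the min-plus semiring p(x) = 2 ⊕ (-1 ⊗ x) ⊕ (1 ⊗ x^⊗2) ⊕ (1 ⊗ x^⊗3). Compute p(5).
p(5) = 2

A tropical monomial a ⊗ x^⊗i evaluates to a + i · x. Evaluating each term at x = 5:
  Term 0 contributes 2 + 0 · 5 = 2
  Term 1 contributes -1 + 1 · 5 = 4
  Term 2 contributes 1 + 2 · 5 = 11
  Term 3 contributes 1 + 3 · 5 = 16
p(5) = ⊕ of these = min[2, 4, 11, 16] = 2.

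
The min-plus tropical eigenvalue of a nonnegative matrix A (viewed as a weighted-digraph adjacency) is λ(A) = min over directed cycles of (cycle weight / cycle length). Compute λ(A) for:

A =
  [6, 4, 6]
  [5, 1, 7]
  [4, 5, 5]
λ(A) = 1

Enumerate directed cycles and compute their means (weight / length). Sample:
  cycle 0 → 0: weight = 6, length = 1, mean = 6/1 ≈ 6.000
  cycle 1 → 1: weight = 1, length = 1, mean = 1/1 ≈ 1.000
  cycle 2 → 2: weight = 5, length = 1, mean = 5/1 ≈ 5.000
  cycle 0 → 1 → 0: weight = 9, length = 2, mean = 9/2 ≈ 4.500
  cycle 0 → 2 → 0: weight = 10, length = 2, mean = 10/2 ≈ 5.000
  cycle 1 → 0 → 1: weight = 9, length = 2, mean = 9/2 ≈ 4.500
Minimum mean = 1.000, attained e.g. along the cycle 1 → 1 with weight 1 and length 1. So λ(A) = 1/1 = 1.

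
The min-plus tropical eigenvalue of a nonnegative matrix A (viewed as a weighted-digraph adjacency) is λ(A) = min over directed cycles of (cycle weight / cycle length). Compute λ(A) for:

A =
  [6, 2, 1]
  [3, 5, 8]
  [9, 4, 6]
λ(A) = 5/2

Enumerate directed cycles and compute their means (weight / length). Sample:
  cycle 0 → 0: weight = 6, length = 1, mean = 6/1 ≈ 6.000
  cycle 1 → 1: weight = 5, length = 1, mean = 5/1 ≈ 5.000
  cycle 2 → 2: weight = 6, length = 1, mean = 6/1 ≈ 6.000
  cycle 0 → 1 → 0: weight = 5, length = 2, mean = 5/2 ≈ 2.500
  cycle 0 → 2 → 0: weight = 10, length = 2, mean = 10/2 ≈ 5.000
  cycle 1 → 0 → 1: weight = 5, length = 2, mean = 5/2 ≈ 2.500
Minimum mean = 2.500, attained e.g. along the cycle 0 → 1 → 0 with weight 5 and length 2. So λ(A) = 5/2 = 5/2.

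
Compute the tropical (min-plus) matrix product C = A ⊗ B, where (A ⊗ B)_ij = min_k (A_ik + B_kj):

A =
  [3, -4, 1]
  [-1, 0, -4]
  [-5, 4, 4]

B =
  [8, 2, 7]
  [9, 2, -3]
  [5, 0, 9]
A ⊗ B =
  [5, -2, -7]
  [1, -4, -3]
  [3, -3, 1]

Apply the min-plus product entry-by-entry:
  C[0][0] = min over k of (A[0][0] + B[0][0] = 3 + 8 = 11, A[0][1] + B[1][0] = -4 + 9 = 5, A[0][2] + B[2][0] = 1 + 5 = 6) = 5 (attained at k = 1)
  C[0][1] = min over k of (A[0][0] + B[0][1] = 3 + 2 = 5, A[0][1] + B[1][1] = -4 + 2 = -2, A[0][2] + B[2][1] = 1 + 0 = 1) = -2 (attained at k = 1)
  C[0][2] = min over k of (A[0][0] + B[0][2] = 3 + 7 = 10, A[0][1] + B[1][2] = -4 + -3 = -7, A[0][2] + B[2][2] = 1 + 9 = 10) = -7 (attained at k = 1)
  C[1][0] = min over k of (A[1][0] + B[0][0] = -1 + 8 = 7, A[1][1] + B[1][0] = 0 + 9 = 9, A[1][2] + B[2][0] = -4 + 5 = 1) = 1 (attained at k = 2)
  C[1][1] = min over k of (A[1][0] + B[0][1] = -1 + 2 = 1, A[1][1] + B[1][1] = 0 + 2 = 2, A[1][2] + B[2][1] = -4 + 0 = -4) = -4 (attained at k = 2)
  C[1][2] = min over k of (A[1][0] + B[0][2] = -1 + 7 = 6, A[1][1] + B[1][2] = 0 + -3 = -3, A[1][2] + B[2][2] = -4 + 9 = 5) = -3 (attained at k = 1)
  C[2][0] = min over k of (A[2][0] + B[0][0] = -5 + 8 = 3, A[2][1] + B[1][0] = 4 + 9 = 13, A[2][2] + B[2][0] = 4 + 5 = 9) = 3 (attained at k = 0)
  C[2][1] = min over k of (A[2][0] + B[0][1] = -5 + 2 = -3, A[2][1] + B[1][1] = 4 + 2 = 6, A[2][2] + B[2][1] = 4 + 0 = 4) = -3 (attained at k = 0)
  C[2][2] = min over k of (A[2][0] + B[0][2] = -5 + 7 = 2, A[2][1] + B[1][2] = 4 + -3 = 1, A[2][2] + B[2][2] = 4 + 9 = 13) = 1 (attained at k = 1)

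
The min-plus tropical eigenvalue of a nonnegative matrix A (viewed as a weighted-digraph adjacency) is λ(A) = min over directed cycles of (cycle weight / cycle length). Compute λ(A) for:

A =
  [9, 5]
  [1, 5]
λ(A) = 3

Enumerate directed cycles and compute their means (weight / length). Sample:
  cycle 0 → 0: weight = 9, length = 1, mean = 9/1 ≈ 9.000
  cycle 1 → 1: weight = 5, length = 1, mean = 5/1 ≈ 5.000
  cycle 0 → 1 → 0: weight = 6, length = 2, mean = 6/2 ≈ 3.000
  cycle 1 → 0 → 1: weight = 6, length = 2, mean = 6/2 ≈ 3.000
Minimum mean = 3.000, attained e.g. along the cycle 0 → 1 → 0 with weight 6 and length 2. So λ(A) = 6/2 = 3.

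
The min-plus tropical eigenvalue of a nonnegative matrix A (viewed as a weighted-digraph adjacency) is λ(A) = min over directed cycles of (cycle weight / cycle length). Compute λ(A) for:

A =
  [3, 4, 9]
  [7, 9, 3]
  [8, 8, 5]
λ(A) = 3

Enumerate directed cycles and compute their means (weight / length). Sample:
  cycle 0 → 0: weight = 3, length = 1, mean = 3/1 ≈ 3.000
  cycle 1 → 1: weight = 9, length = 1, mean = 9/1 ≈ 9.000
  cycle 2 → 2: weight = 5, length = 1, mean = 5/1 ≈ 5.000
  cycle 0 → 1 → 0: weight = 11, length = 2, mean = 11/2 ≈ 5.500
  cycle 0 → 2 → 0: weight = 17, length = 2, mean = 17/2 ≈ 8.500
  cycle 1 → 0 → 1: weight = 11, length = 2, mean = 11/2 ≈ 5.500
Minimum mean = 3.000, attained e.g. along the cycle 0 → 0 with weight 3 and length 1. So λ(A) = 3/1 = 3.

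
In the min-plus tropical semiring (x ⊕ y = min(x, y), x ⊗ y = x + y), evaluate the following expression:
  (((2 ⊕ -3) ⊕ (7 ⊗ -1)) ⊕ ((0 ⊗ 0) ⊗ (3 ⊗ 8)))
(((2 ⊕ -3) ⊕ (7 ⊗ -1)) ⊕ ((0 ⊗ 0) ⊗ (3 ⊗ 8))) = -3

Expand innermost to outermost. Recall ⊕ takes the minimum of its arguments and ⊗ takes their sum. Working out the expression (((2 ⊕ -3) ⊕ (7 ⊗ -1)) ⊕ ((0 ⊗ 0) ⊗ (3 ⊗ 8))) gives -3.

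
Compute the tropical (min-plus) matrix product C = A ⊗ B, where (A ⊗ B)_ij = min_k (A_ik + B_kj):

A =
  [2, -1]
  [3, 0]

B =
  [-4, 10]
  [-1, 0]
A ⊗ B =
  [-2, -1]
  [-1, 0]

Apply the min-plus product entry-by-entry:
  C[0][0] = min over k of (A[0][0] + B[0][0] = 2 + -4 = -2, A[0][1] + B[1][0] = -1 + -1 = -2) = -2 (attained at k = 0)
  C[0][1] = min over k of (A[0][0] + B[0][1] = 2 + 10 = 12, A[0][1] + B[1][1] = -1 + 0 = -1) = -1 (attained at k = 1)
  C[1][0] = min over k of (A[1][0] + B[0][0] = 3 + -4 = -1, A[1][1] + B[1][0] = 0 + -1 = -1) = -1 (attained at k = 0)
  C[1][1] = min over k of (A[1][0] + B[0][1] = 3 + 10 = 13, A[1][1] + B[1][1] = 0 + 0 = 0) = 0 (attained at k = 1)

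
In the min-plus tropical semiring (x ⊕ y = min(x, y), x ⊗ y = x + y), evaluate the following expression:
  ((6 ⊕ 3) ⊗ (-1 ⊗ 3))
((6 ⊕ 3) ⊗ (-1 ⊗ 3)) = 5

Expand innermost to outermost. Recall ⊕ takes the minimum of its arguments and ⊗ takes their sum. Working out the expression ((6 ⊕ 3) ⊗ (-1 ⊗ 3)) gives 5.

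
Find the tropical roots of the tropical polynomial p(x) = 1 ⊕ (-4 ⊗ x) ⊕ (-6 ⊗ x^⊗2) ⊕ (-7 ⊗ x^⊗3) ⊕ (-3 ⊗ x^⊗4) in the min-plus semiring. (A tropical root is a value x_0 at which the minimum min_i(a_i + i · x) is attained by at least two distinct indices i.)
Roots: {-4, 1, 2, 5}

Each tropical root is a break point of the lower envelope of the lines y = a_i + i · x (there are 5 lines, with slopes 0, 1, ..., 4). Only the lines that attain the minimum somewhere contribute to roots; other lines are dominated. Here the surviving (envelope) indices are i = 4, i = 3, i = 2, i = 1, i = 0.
Intersections between consecutive envelope lines give the roots: for adjacent envelope indices i < j the intersection is x = (a_i − a_j) / (j − i). Reading off the sorted break points: {-4, 1, 2, 5}.
Verification: at each break x_0, at least two indices attain the minimum of min_i(a_i + i · x_0).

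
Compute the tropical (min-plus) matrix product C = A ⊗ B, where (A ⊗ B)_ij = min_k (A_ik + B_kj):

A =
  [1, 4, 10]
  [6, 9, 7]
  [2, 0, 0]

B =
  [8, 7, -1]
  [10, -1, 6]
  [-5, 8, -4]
A ⊗ B =
  [5, 3, 0]
  [2, 8, 3]
  [-5, -1, -4]

Apply the min-plus product entry-by-entry:
  C[0][0] = min over k of (A[0][0] + B[0][0] = 1 + 8 = 9, A[0][1] + B[1][0] = 4 + 10 = 14, A[0][2] + B[2][0] = 10 + -5 = 5) = 5 (attained at k = 2)
  C[0][1] = min over k of (A[0][0] + B[0][1] = 1 + 7 = 8, A[0][1] + B[1][1] = 4 + -1 = 3, A[0][2] + B[2][1] = 10 + 8 = 18) = 3 (attained at k = 1)
  C[0][2] = min over k of (A[0][0] + B[0][2] = 1 + -1 = 0, A[0][1] + B[1][2] = 4 + 6 = 10, A[0][2] + B[2][2] = 10 + -4 = 6) = 0 (attained at k = 0)
  C[1][0] = min over k of (A[1][0] + B[0][0] = 6 + 8 = 14, A[1][1] + B[1][0] = 9 + 10 = 19, A[1][2] + B[2][0] = 7 + -5 = 2) = 2 (attained at k = 2)
  C[1][1] = min over k of (A[1][0] + B[0][1] = 6 + 7 = 13, A[1][1] + B[1][1] = 9 + -1 = 8, A[1][2] + B[2][1] = 7 + 8 = 15) = 8 (attained at k = 1)
  C[1][2] = min over k of (A[1][0] + B[0][2] = 6 + -1 = 5, A[1][1] + B[1][2] = 9 + 6 = 15, A[1][2] + B[2][2] = 7 + -4 = 3) = 3 (attained at k = 2)
  C[2][0] = min over k of (A[2][0] + B[0][0] = 2 + 8 = 10, A[2][1] + B[1][0] = 0 + 10 = 10, A[2][2] + B[2][0] = 0 + -5 = -5) = -5 (attained at k = 2)
  C[2][1] = min over k of (A[2][0] + B[0][1] = 2 + 7 = 9, A[2][1] + B[1][1] = 0 + -1 = -1, A[2][2] + B[2][1] = 0 + 8 = 8) = -1 (attained at k = 1)
  C[2][2] = min over k of (A[2][0] + B[0][2] = 2 + -1 = 1, A[2][1] + B[1][2] = 0 + 6 = 6, A[2][2] + B[2][2] = 0 + -4 = -4) = -4 (attained at k = 2)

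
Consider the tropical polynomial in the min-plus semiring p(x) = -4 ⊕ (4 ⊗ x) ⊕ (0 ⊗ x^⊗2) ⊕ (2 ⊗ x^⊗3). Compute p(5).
p(5) = -4

A tropical monomial a ⊗ x^⊗i evaluates to a + i · x. Evaluating each term at x = 5:
  Term 0 contributes -4 + 0 · 5 = -4
  Term 1 contributes 4 + 1 · 5 = 9
  Term 2 contributes 0 + 2 · 5 = 10
  Term 3 contributes 2 + 3 · 5 = 17
p(5) = ⊕ of these = min[-4, 9, 10, 17] = -4.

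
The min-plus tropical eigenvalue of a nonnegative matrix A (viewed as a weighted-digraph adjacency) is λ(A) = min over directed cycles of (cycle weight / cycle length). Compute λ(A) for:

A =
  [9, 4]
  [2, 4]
λ(A) = 3

Enumerate directed cycles and compute their means (weight / length). Sample:
  cycle 0 → 0: weight = 9, length = 1, mean = 9/1 ≈ 9.000
  cycle 1 → 1: weight = 4, length = 1, mean = 4/1 ≈ 4.000
  cycle 0 → 1 → 0: weight = 6, length = 2, mean = 6/2 ≈ 3.000
  cycle 1 → 0 → 1: weight = 6, length = 2, mean = 6/2 ≈ 3.000
Minimum mean = 3.000, attained e.g. along the cycle 0 → 1 → 0 with weight 6 and length 2. So λ(A) = 6/2 = 3.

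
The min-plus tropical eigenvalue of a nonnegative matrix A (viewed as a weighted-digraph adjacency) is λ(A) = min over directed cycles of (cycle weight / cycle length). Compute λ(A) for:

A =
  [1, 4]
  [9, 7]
λ(A) = 1

Enumerate directed cycles and compute their means (weight / length). Sample:
  cycle 0 → 0: weight = 1, length = 1, mean = 1/1 ≈ 1.000
  cycle 1 → 1: weight = 7, length = 1, mean = 7/1 ≈ 7.000
  cycle 0 → 1 → 0: weight = 13, length = 2, mean = 13/2 ≈ 6.500
  cycle 1 → 0 → 1: weight = 13, length = 2, mean = 13/2 ≈ 6.500
Minimum mean = 1.000, attained e.g. along the cycle 0 → 0 with weight 1 and length 1. So λ(A) = 1/1 = 1.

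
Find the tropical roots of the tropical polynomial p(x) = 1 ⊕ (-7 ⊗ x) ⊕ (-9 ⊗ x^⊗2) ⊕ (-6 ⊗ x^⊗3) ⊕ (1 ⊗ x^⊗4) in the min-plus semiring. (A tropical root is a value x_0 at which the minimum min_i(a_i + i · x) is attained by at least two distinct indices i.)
Roots: {-7, -3, 2, 8}

Each tropical root is a break point of the lower envelope of the lines y = a_i + i · x (there are 5 lines, with slopes 0, 1, ..., 4). Only the lines that attain the minimum somewhere contribute to roots; other lines are dominated. Here the surviving (envelope) indices are i = 4, i = 3, i = 2, i = 1, i = 0.
Intersections between consecutive envelope lines give the roots: for adjacent envelope indices i < j the intersection is x = (a_i − a_j) / (j − i). Reading off the sorted break points: {-7, -3, 2, 8}.
Verification: at each break x_0, at least two indices attain the minimum of min_i(a_i + i · x_0).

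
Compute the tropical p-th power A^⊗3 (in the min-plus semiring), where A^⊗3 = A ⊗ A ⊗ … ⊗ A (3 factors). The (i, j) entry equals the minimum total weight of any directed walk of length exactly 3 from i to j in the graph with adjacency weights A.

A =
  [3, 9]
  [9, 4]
A^⊗3 =
  [9, 15]
  [15, 12]

Each entry (A^⊗3)_ij equals the minimum over all length-3 walks i = v_0 → v_1 → … → v_3 = j of Σ_t A[v_t][v_{t+1}]. For example, for (i, j) = (0, 1) we minimise over 4 possible intermediate vertex sequences; the minimum is 15, attained along the walk 0 → 0 → 0 → 1.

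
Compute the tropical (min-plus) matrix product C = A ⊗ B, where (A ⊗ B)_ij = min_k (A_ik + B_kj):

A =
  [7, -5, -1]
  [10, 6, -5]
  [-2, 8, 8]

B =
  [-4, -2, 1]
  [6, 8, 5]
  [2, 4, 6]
A ⊗ B =
  [1, 3, 0]
  [-3, -1, 1]
  [-6, -4, -1]

Apply the min-plus product entry-by-entry:
  C[0][0] = min over k of (A[0][0] + B[0][0] = 7 + -4 = 3, A[0][1] + B[1][0] = -5 + 6 = 1, A[0][2] + B[2][0] = -1 + 2 = 1) = 1 (attained at k = 1)
  C[0][1] = min over k of (A[0][0] + B[0][1] = 7 + -2 = 5, A[0][1] + B[1][1] = -5 + 8 = 3, A[0][2] + B[2][1] = -1 + 4 = 3) = 3 (attained at k = 1)
  C[0][2] = min over k of (A[0][0] + B[0][2] = 7 + 1 = 8, A[0][1] + B[1][2] = -5 + 5 = 0, A[0][2] + B[2][2] = -1 + 6 = 5) = 0 (attained at k = 1)
  C[1][0] = min over k of (A[1][0] + B[0][0] = 10 + -4 = 6, A[1][1] + B[1][0] = 6 + 6 = 12, A[1][2] + B[2][0] = -5 + 2 = -3) = -3 (attained at k = 2)
  C[1][1] = min over k of (A[1][0] + B[0][1] = 10 + -2 = 8, A[1][1] + B[1][1] = 6 + 8 = 14, A[1][2] + B[2][1] = -5 + 4 = -1) = -1 (attained at k = 2)
  C[1][2] = min over k of (A[1][0] + B[0][2] = 10 + 1 = 11, A[1][1] + B[1][2] = 6 + 5 = 11, A[1][2] + B[2][2] = -5 + 6 = 1) = 1 (attained at k = 2)
  C[2][0] = min over k of (A[2][0] + B[0][0] = -2 + -4 = -6, A[2][1] + B[1][0] = 8 + 6 = 14, A[2][2] + B[2][0] = 8 + 2 = 10) = -6 (attained at k = 0)
  C[2][1] = min over k of (A[2][0] + B[0][1] = -2 + -2 = -4, A[2][1] + B[1][1] = 8 + 8 = 16, A[2][2] + B[2][1] = 8 + 4 = 12) = -4 (attained at k = 0)
  C[2][2] = min over k of (A[2][0] + B[0][2] = -2 + 1 = -1, A[2][1] + B[1][2] = 8 + 5 = 13, A[2][2] + B[2][2] = 8 + 6 = 14) = -1 (attained at k = 0)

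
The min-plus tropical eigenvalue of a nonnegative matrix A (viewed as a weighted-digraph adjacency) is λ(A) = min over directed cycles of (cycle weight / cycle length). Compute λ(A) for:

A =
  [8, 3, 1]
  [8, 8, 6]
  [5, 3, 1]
λ(A) = 1

Enumerate directed cycles and compute their means (weight / length). Sample:
  cycle 0 → 0: weight = 8, length = 1, mean = 8/1 ≈ 8.000
  cycle 1 → 1: weight = 8, length = 1, mean = 8/1 ≈ 8.000
  cycle 2 → 2: weight = 1, length = 1, mean = 1/1 ≈ 1.000
  cycle 0 → 1 → 0: weight = 11, length = 2, mean = 11/2 ≈ 5.500
  cycle 0 → 2 → 0: weight = 6, length = 2, mean = 6/2 ≈ 3.000
  cycle 1 → 0 → 1: weight = 11, length = 2, mean = 11/2 ≈ 5.500
Minimum mean = 1.000, attained e.g. along the cycle 2 → 2 with weight 1 and length 1. So λ(A) = 1/1 = 1.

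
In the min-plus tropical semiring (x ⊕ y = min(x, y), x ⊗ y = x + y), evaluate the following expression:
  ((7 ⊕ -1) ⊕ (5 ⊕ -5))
((7 ⊕ -1) ⊕ (5 ⊕ -5)) = -5

Expand innermost to outermost. Recall ⊕ takes the minimum of its arguments and ⊗ takes their sum. Working out the expression ((7 ⊕ -1) ⊕ (5 ⊕ -5)) gives -5.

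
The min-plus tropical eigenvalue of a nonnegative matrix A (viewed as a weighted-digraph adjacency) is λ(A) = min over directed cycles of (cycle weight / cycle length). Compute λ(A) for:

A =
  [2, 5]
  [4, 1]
λ(A) = 1

Enumerate directed cycles and compute their means (weight / length). Sample:
  cycle 0 → 0: weight = 2, length = 1, mean = 2/1 ≈ 2.000
  cycle 1 → 1: weight = 1, length = 1, mean = 1/1 ≈ 1.000
  cycle 0 → 1 → 0: weight = 9, length = 2, mean = 9/2 ≈ 4.500
  cycle 1 → 0 → 1: weight = 9, length = 2, mean = 9/2 ≈ 4.500
Minimum mean = 1.000, attained e.g. along the cycle 1 → 1 with weight 1 and length 1. So λ(A) = 1/1 = 1.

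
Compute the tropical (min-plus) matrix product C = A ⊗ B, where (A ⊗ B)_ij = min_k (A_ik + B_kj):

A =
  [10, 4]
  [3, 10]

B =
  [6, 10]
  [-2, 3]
A ⊗ B =
  [2, 7]
  [8, 13]

Apply the min-plus product entry-by-entry:
  C[0][0] = min over k of (A[0][0] + B[0][0] = 10 + 6 = 16, A[0][1] + B[1][0] = 4 + -2 = 2) = 2 (attained at k = 1)
  C[0][1] = min over k of (A[0][0] + B[0][1] = 10 + 10 = 20, A[0][1] + B[1][1] = 4 + 3 = 7) = 7 (attained at k = 1)
  C[1][0] = min over k of (A[1][0] + B[0][0] = 3 + 6 = 9, A[1][1] + B[1][0] = 10 + -2 = 8) = 8 (attained at k = 1)
  C[1][1] = min over k of (A[1][0] + B[0][1] = 3 + 10 = 13, A[1][1] + B[1][1] = 10 + 3 = 13) = 13 (attained at k = 0)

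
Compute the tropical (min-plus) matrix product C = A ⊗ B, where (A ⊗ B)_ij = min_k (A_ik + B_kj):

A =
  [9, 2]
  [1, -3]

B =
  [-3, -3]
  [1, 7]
A ⊗ B =
  [3, 6]
  [-2, -2]

Apply the min-plus product entry-by-entry:
  C[0][0] = min over k of (A[0][0] + B[0][0] = 9 + -3 = 6, A[0][1] + B[1][0] = 2 + 1 = 3) = 3 (attained at k = 1)
  C[0][1] = min over k of (A[0][0] + B[0][1] = 9 + -3 = 6, A[0][1] + B[1][1] = 2 + 7 = 9) = 6 (attained at k = 0)
  C[1][0] = min over k of (A[1][0] + B[0][0] = 1 + -3 = -2, A[1][1] + B[1][0] = -3 + 1 = -2) = -2 (attained at k = 0)
  C[1][1] = min over k of (A[1][0] + B[0][1] = 1 + -3 = -2, A[1][1] + B[1][1] = -3 + 7 = 4) = -2 (attained at k = 0)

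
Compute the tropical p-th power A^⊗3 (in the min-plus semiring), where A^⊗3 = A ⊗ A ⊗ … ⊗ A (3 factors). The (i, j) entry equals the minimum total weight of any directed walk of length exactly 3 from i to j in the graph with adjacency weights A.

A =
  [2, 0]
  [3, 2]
A^⊗3 =
  [5, 3]
  [6, 5]

Each entry (A^⊗3)_ij equals the minimum over all length-3 walks i = v_0 → v_1 → … → v_3 = j of Σ_t A[v_t][v_{t+1}]. For example, for (i, j) = (0, 1) we minimise over 4 possible intermediate vertex sequences; the minimum is 3, attained along the walk 0 → 1 → 0 → 1.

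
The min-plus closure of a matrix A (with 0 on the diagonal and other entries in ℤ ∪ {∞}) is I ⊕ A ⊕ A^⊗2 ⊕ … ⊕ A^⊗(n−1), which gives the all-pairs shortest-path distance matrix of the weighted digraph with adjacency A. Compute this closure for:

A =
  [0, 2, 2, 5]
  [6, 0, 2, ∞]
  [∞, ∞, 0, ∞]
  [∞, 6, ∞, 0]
Closure =
  [0, 2, 2, 5]
  [6, 0, 2, 11]
  [∞, ∞, 0, ∞]
  [12, 6, 8, 0]

This is the Floyd-Warshall all-pairs shortest-path computation. For each intermediate vertex k = 0, 1, …, 3, update dist[i][j] ← min(dist[i][j], dist[i][k] + dist[k][j]). The final matrix gives, for each (i, j), the minimum total weight of any directed path from i to j (possibly empty when i = j).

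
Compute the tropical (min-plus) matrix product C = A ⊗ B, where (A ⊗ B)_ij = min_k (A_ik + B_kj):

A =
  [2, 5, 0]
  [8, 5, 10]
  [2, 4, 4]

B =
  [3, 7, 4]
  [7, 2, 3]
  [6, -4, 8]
A ⊗ B =
  [5, -4, 6]
  [11, 6, 8]
  [5, 0, 6]

Apply the min-plus product entry-by-entry:
  C[0][0] = min over k of (A[0][0] + B[0][0] = 2 + 3 = 5, A[0][1] + B[1][0] = 5 + 7 = 12, A[0][2] + B[2][0] = 0 + 6 = 6) = 5 (attained at k = 0)
  C[0][1] = min over k of (A[0][0] + B[0][1] = 2 + 7 = 9, A[0][1] + B[1][1] = 5 + 2 = 7, A[0][2] + B[2][1] = 0 + -4 = -4) = -4 (attained at k = 2)
  C[0][2] = min over k of (A[0][0] + B[0][2] = 2 + 4 = 6, A[0][1] + B[1][2] = 5 + 3 = 8, A[0][2] + B[2][2] = 0 + 8 = 8) = 6 (attained at k = 0)
  C[1][0] = min over k of (A[1][0] + B[0][0] = 8 + 3 = 11, A[1][1] + B[1][0] = 5 + 7 = 12, A[1][2] + B[2][0] = 10 + 6 = 16) = 11 (attained at k = 0)
  C[1][1] = min over k of (A[1][0] + B[0][1] = 8 + 7 = 15, A[1][1] + B[1][1] = 5 + 2 = 7, A[1][2] + B[2][1] = 10 + -4 = 6) = 6 (attained at k = 2)
  C[1][2] = min over k of (A[1][0] + B[0][2] = 8 + 4 = 12, A[1][1] + B[1][2] = 5 + 3 = 8, A[1][2] + B[2][2] = 10 + 8 = 18) = 8 (attained at k = 1)
  C[2][0] = min over k of (A[2][0] + B[0][0] = 2 + 3 = 5, A[2][1] + B[1][0] = 4 + 7 = 11, A[2][2] + B[2][0] = 4 + 6 = 10) = 5 (attained at k = 0)
  C[2][1] = min over k of (A[2][0] + B[0][1] = 2 + 7 = 9, A[2][1] + B[1][1] = 4 + 2 = 6, A[2][2] + B[2][1] = 4 + -4 = 0) = 0 (attained at k = 2)
  C[2][2] = min over k of (A[2][0] + B[0][2] = 2 + 4 = 6, A[2][1] + B[1][2] = 4 + 3 = 7, A[2][2] + B[2][2] = 4 + 8 = 12) = 6 (attained at k = 0)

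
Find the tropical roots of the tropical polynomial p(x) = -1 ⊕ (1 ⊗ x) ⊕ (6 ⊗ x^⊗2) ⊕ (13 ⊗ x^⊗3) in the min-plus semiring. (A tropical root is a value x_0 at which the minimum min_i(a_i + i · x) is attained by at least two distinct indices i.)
Roots: {-7, -5, -2}

Each tropical root is a break point of the lower envelope of the lines y = a_i + i · x (there are 4 lines, with slopes 0, 1, ..., 3). Only the lines that attain the minimum somewhere contribute to roots; other lines are dominated. Here the surviving (envelope) indices are i = 3, i = 2, i = 1, i = 0.
Intersections between consecutive envelope lines give the roots: for adjacent envelope indices i < j the intersection is x = (a_i − a_j) / (j − i). Reading off the sorted break points: {-7, -5, -2}.
Verification: at each break x_0, at least two indices attain the minimum of min_i(a_i + i · x_0).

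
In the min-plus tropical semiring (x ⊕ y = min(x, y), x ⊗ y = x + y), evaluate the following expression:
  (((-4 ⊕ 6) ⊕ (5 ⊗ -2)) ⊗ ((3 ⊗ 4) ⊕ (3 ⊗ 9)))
(((-4 ⊕ 6) ⊕ (5 ⊗ -2)) ⊗ ((3 ⊗ 4) ⊕ (3 ⊗ 9))) = 3

Expand innermost to outermost. Recall ⊕ takes the minimum of its arguments and ⊗ takes their sum. Working out the expression (((-4 ⊕ 6) ⊕ (5 ⊗ -2)) ⊗ ((3 ⊗ 4) ⊕ (3 ⊗ 9))) gives 3.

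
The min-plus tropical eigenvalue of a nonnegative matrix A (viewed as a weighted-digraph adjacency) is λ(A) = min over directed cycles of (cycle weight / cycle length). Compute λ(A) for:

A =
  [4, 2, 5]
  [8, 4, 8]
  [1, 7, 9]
λ(A) = 3

Enumerate directed cycles and compute their means (weight / length). Sample:
  cycle 0 → 0: weight = 4, length = 1, mean = 4/1 ≈ 4.000
  cycle 1 → 1: weight = 4, length = 1, mean = 4/1 ≈ 4.000
  cycle 2 → 2: weight = 9, length = 1, mean = 9/1 ≈ 9.000
  cycle 0 → 1 → 0: weight = 10, length = 2, mean = 10/2 ≈ 5.000
  cycle 0 → 2 → 0: weight = 6, length = 2, mean = 6/2 ≈ 3.000
  cycle 1 → 0 → 1: weight = 10, length = 2, mean = 10/2 ≈ 5.000
Minimum mean = 3.000, attained e.g. along the cycle 0 → 2 → 0 with weight 6 and length 2. So λ(A) = 6/2 = 3.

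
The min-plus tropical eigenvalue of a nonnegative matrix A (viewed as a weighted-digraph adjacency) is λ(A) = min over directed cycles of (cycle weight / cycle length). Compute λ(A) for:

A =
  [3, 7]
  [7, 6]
λ(A) = 3

Enumerate directed cycles and compute their means (weight / length). Sample:
  cycle 0 → 0: weight = 3, length = 1, mean = 3/1 ≈ 3.000
  cycle 1 → 1: weight = 6, length = 1, mean = 6/1 ≈ 6.000
  cycle 0 → 1 → 0: weight = 14, length = 2, mean = 14/2 ≈ 7.000
  cycle 1 → 0 → 1: weight = 14, length = 2, mean = 14/2 ≈ 7.000
Minimum mean = 3.000, attained e.g. along the cycle 0 → 0 with weight 3 and length 1. So λ(A) = 3/1 = 3.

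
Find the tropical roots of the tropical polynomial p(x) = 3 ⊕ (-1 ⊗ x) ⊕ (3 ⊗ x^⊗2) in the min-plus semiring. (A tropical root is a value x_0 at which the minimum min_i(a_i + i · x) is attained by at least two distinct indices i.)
Roots: {-4, 4}

Each tropical root is a break point of the lower envelope of the lines y = a_i + i · x (there are 3 lines, with slopes 0, 1, ..., 2). Only the lines that attain the minimum somewhere contribute to roots; other lines are dominated. Here the surviving (envelope) indices are i = 2, i = 1, i = 0.
Intersections between consecutive envelope lines give the roots: for adjacent envelope indices i < j the intersection is x = (a_i − a_j) / (j − i). Reading off the sorted break points: {-4, 4}.
Verification: at each break x_0, at least two indices attain the minimum of min_i(a_i + i · x_0).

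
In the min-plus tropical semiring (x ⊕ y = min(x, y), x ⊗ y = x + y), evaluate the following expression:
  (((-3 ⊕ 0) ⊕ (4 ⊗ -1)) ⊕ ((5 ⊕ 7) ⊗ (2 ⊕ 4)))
(((-3 ⊕ 0) ⊕ (4 ⊗ -1)) ⊕ ((5 ⊕ 7) ⊗ (2 ⊕ 4))) = -3

Expand innermost to outermost. Recall ⊕ takes the minimum of its arguments and ⊗ takes their sum. Working out the expression (((-3 ⊕ 0) ⊕ (4 ⊗ -1)) ⊕ ((5 ⊕ 7) ⊗ (2 ⊕ 4))) gives -3.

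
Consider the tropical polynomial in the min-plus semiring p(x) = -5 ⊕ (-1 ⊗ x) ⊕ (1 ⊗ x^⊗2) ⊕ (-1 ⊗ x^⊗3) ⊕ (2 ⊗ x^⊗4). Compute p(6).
p(6) = -5

A tropical monomial a ⊗ x^⊗i evaluates to a + i · x. Evaluating each term at x = 6:
  Term 0 contributes -5 + 0 · 6 = -5
  Term 1 contributes -1 + 1 · 6 = 5
  Term 2 contributes 1 + 2 · 6 = 13
  Term 3 contributes -1 + 3 · 6 = 17
  Term 4 contributes 2 + 4 · 6 = 26
p(6) = ⊕ of these = min[-5, 5, 13, 17, 26] = -5.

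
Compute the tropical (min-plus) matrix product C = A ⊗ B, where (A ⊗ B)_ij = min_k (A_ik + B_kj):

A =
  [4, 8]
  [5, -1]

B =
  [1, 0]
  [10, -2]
A ⊗ B =
  [5, 4]
  [6, -3]

Apply the min-plus product entry-by-entry:
  C[0][0] = min over k of (A[0][0] + B[0][0] = 4 + 1 = 5, A[0][1] + B[1][0] = 8 + 10 = 18) = 5 (attained at k = 0)
  C[0][1] = min over k of (A[0][0] + B[0][1] = 4 + 0 = 4, A[0][1] + B[1][1] = 8 + -2 = 6) = 4 (attained at k = 0)
  C[1][0] = min over k of (A[1][0] + B[0][0] = 5 + 1 = 6, A[1][1] + B[1][0] = -1 + 10 = 9) = 6 (attained at k = 0)
  C[1][1] = min over k of (A[1][0] + B[0][1] = 5 + 0 = 5, A[1][1] + B[1][1] = -1 + -2 = -3) = -3 (attained at k = 1)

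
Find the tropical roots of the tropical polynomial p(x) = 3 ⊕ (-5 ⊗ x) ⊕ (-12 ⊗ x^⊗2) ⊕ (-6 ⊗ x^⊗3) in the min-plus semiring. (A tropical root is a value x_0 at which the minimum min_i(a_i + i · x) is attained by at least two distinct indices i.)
Roots: {-6, 7, 8}

Each tropical root is a break point of the lower envelope of the lines y = a_i + i · x (there are 4 lines, with slopes 0, 1, ..., 3). Only the lines that attain the minimum somewhere contribute to roots; other lines are dominated. Here the surviving (envelope) indices are i = 3, i = 2, i = 1, i = 0.
Intersections between consecutive envelope lines give the roots: for adjacent envelope indices i < j the intersection is x = (a_i − a_j) / (j − i). Reading off the sorted break points: {-6, 7, 8}.
Verification: at each break x_0, at least two indices attain the minimum of min_i(a_i + i · x_0).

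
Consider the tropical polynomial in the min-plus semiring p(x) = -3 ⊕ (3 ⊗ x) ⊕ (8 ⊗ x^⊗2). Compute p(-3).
p(-3) = -3

A tropical monomial a ⊗ x^⊗i evaluates to a + i · x. Evaluating each term at x = -3:
  Term 0 contributes -3 + 0 · -3 = -3
  Term 1 contributes 3 + 1 · -3 = 0
  Term 2 contributes 8 + 2 · -3 = 2
p(-3) = ⊕ of these = min[-3, 0, 2] = -3.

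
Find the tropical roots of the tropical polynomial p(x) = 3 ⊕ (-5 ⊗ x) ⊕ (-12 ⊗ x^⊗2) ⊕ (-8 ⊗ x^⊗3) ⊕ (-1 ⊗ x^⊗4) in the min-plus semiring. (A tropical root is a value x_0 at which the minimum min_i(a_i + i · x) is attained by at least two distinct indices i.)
Roots: {-7, -4, 7, 8}

Each tropical root is a break point of the lower envelope of the lines y = a_i + i · x (there are 5 lines, with slopes 0, 1, ..., 4). Only the lines that attain the minimum somewhere contribute to roots; other lines are dominated. Here the surviving (envelope) indices are i = 4, i = 3, i = 2, i = 1, i = 0.
Intersections between consecutive envelope lines give the roots: for adjacent envelope indices i < j the intersection is x = (a_i − a_j) / (j − i). Reading off the sorted break points: {-7, -4, 7, 8}.
Verification: at each break x_0, at least two indices attain the minimum of min_i(a_i + i · x_0).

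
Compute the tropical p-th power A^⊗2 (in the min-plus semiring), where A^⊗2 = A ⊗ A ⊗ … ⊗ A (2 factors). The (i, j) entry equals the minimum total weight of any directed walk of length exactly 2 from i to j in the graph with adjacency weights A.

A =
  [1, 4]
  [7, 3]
A^⊗2 =
  [2, 5]
  [8, 6]

Each entry (A^⊗2)_ij equals the minimum over all length-2 walks i = v_0 → v_1 → … → v_2 = j of Σ_t A[v_t][v_{t+1}]. For example, for (i, j) = (0, 1) we minimise over 2 possible intermediate vertex sequences; the minimum is 5, attained along the walk 0 → 0 → 1.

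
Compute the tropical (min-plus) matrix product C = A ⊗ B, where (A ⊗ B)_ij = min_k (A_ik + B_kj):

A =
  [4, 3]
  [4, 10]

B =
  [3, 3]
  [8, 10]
A ⊗ B =
  [7, 7]
  [7, 7]

Apply the min-plus product entry-by-entry:
  C[0][0] = min over k of (A[0][0] + B[0][0] = 4 + 3 = 7, A[0][1] + B[1][0] = 3 + 8 = 11) = 7 (attained at k = 0)
  C[0][1] = min over k of (A[0][0] + B[0][1] = 4 + 3 = 7, A[0][1] + B[1][1] = 3 + 10 = 13) = 7 (attained at k = 0)
  C[1][0] = min over k of (A[1][0] + B[0][0] = 4 + 3 = 7, A[1][1] + B[1][0] = 10 + 8 = 18) = 7 (attained at k = 0)
  C[1][1] = min over k of (A[1][0] + B[0][1] = 4 + 3 = 7, A[1][1] + B[1][1] = 10 + 10 = 20) = 7 (attained at k = 0)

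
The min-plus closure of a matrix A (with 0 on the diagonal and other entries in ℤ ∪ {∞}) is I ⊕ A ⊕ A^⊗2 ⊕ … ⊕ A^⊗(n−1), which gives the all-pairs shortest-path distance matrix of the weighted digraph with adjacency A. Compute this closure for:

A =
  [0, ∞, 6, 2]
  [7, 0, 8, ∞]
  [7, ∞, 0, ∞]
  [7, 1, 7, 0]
Closure =
  [0, 3, 6, 2]
  [7, 0, 8, 9]
  [7, 10, 0, 9]
  [7, 1, 7, 0]

This is the Floyd-Warshall all-pairs shortest-path computation. For each intermediate vertex k = 0, 1, …, 3, update dist[i][j] ← min(dist[i][j], dist[i][k] + dist[k][j]). The final matrix gives, for each (i, j), the minimum total weight of any directed path from i to j (possibly empty when i = j).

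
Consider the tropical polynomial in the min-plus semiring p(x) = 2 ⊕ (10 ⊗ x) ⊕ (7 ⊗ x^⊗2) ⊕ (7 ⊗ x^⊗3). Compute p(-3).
p(-3) = -2

A tropical monomial a ⊗ x^⊗i evaluates to a + i · x. Evaluating each term at x = -3:
  Term 0 contributes 2 + 0 · -3 = 2
  Term 1 contributes 10 + 1 · -3 = 7
  Term 2 contributes 7 + 2 · -3 = 1
  Term 3 contributes 7 + 3 · -3 = -2
p(-3) = ⊕ of these = min[2, 7, 1, -2] = -2.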